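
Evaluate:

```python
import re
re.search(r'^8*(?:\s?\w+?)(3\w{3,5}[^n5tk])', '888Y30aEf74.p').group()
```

The pattern matches anchored at the start of the string; then zero or more of a literal '8'; then optionally whitespace, then one or more of a word character (lazy) (non-capturing group); then a literal '3', then 3 to 5 of a word character, then any character except [n5tk] (captured).
Unlike `match`, `search` isn't anchored — it looks for the pattern anywhere in the string.
The match spans [0:11] → '888Y30aEf74'.
Captured: group 1 = '30aEf74'.

'888Y30aEf74'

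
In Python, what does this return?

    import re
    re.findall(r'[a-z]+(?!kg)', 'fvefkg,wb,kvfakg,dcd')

['fvefkg', 'wb', 'kvfakg', 'dcd']

A negative assertion filters positions out without eating any characters.
With no groups in the pattern, `findall` gives back each whole match — 4 here.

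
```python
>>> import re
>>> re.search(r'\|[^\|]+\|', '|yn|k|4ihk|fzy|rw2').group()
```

'|yn|'

The match spans [0:4] → '|yn|'.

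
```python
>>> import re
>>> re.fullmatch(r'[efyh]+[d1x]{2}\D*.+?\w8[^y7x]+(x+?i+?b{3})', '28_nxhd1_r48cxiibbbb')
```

None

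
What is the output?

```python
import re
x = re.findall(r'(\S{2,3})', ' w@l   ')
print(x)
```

['w@l']

Pattern: 2 to 3 of a non-whitespace character (captured).
Walking the string: at [1:4] match 'w@l', group 1 = 'w@l'.
One capturing group, so `findall` returns just the captured substring from the one match — 1 in all.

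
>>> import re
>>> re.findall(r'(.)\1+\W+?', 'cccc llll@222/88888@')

['c', 'l', '2', '8']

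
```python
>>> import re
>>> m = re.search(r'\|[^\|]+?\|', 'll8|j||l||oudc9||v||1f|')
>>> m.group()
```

`re.search` scans for the first position where the pattern succeeds.
The match spans [3:6] → '|j|'.

'|j|'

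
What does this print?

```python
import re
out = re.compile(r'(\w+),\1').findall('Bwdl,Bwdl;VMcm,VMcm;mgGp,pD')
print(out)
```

['Bwdl', 'VMcm', 'p']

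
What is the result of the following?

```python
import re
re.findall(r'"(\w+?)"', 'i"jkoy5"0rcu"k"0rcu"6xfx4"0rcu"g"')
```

One capturing group, so `findall` returns just the captured substring from each match — 4 in all.

['jkoy5', 'k', '6xfx4', 'g']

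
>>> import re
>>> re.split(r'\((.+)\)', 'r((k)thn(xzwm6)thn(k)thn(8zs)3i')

Matches to split on: at [1:29] → '((k)thn(xzwm6)thn(k)thn(8zs)'.
The group in the pattern means `split` returns the separators' captures alongside the pieces.

['r', '(k)thn(xzwm6)thn(k)thn(8zs', '3i']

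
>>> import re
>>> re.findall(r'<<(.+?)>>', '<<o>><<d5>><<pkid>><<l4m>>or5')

['o', 'd5', 'pkid', 'l4m']

Because the quantifier is non-greedy, it stops expanding at the earliest point where the rest of the pattern can succeed.
With a single group, `findall` returns only what that group captured — 4 items.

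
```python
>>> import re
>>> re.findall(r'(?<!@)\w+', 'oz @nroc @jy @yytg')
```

['oz', 'roc', 'y', 'ytg']

The negative lookaround is zero-width — it rules out positions where the adjacent text would match, without consuming anything.
Walking the string: at [0:2] → 'oz'; at [5:8] → 'roc'; at [11:12] → 'y'; at [15:18] → 'ytg'.
With no groups in the pattern, `findall` gives back each whole match — 4 here.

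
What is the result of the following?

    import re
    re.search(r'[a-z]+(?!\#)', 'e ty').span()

Because the assertion is negative and zero-width, positions next to the forbidden text are skipped.
`re.search` scans for the first position where the pattern succeeds.
The match spans [0:1] → 'e'.

(0, 1)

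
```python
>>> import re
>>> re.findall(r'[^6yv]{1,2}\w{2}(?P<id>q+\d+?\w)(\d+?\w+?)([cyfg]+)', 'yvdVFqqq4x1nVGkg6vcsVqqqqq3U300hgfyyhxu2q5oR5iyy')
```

The `?` after the quantifier makes it lazy — it takes as little as possible before letting the rest of the pattern try.
`findall` packs the 3 group values into a tuple for every match.

[('qq4x', '1nVGk', 'g'), ('qqqq3U', '300h', 'gfyy')]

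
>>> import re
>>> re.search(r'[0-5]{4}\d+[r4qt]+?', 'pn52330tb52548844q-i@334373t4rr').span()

The match spans [2:8] → '52330t'.

(2, 8)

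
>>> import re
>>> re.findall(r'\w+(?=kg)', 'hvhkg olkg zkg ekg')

['hvh', 'ol', 'z', 'e']

Because the assertion is zero-width, the text it checks is not consumed and won't appear in the result.
With no groups in the pattern, `findall` gives back each whole match — 4 here.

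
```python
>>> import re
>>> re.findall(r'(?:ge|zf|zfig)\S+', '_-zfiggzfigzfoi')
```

Scanning left to right: at [2:15] → 'zfiggzfigzfoi'.
`findall` yields the raw match text (1 of them) because the pattern has no groups.

['zfiggzfigzfoi']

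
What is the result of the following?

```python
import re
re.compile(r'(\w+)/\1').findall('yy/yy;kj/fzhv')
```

['yy']

After group 1 captures some text, `\1` only succeeds where that same text appears again.
One capturing group, so `findall` returns just the captured substring from the one match — 1 in all.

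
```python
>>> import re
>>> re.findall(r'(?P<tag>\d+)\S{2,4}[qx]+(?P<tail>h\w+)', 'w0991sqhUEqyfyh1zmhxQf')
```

The pattern matches one or more of a digit (captured as 'tag'); then 2 to 4 of a non-whitespace character, then one or more of one of [qx]; then the literal 'h', then one or more of a word character (captured as 'tail').
Matches: at [1:22] match '0991sqhUEqyfyh1zmhxQf', groups = ('099', 'hUEqyfyh1zmhxQf').
`findall` packs the 2 group values into a tuple for every match.

[('099', 'hUEqyfyh1zmhxQf')]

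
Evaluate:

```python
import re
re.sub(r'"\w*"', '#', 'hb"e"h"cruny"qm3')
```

Matches: at [2:5] → '"e"'; at [6:13] → '"cruny"'.
Each match is replaced by '#'.

'hb#h#qm3'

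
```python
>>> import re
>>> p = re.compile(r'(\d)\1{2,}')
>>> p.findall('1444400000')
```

After group 1 captures some text, `\1` only succeeds where that same text appears again.
Walking the string: at [1:5] match '4444', group 1 = '4'; at [5:10] match '00000', group 1 = '0'.
Because there's exactly one group, `findall` drops the full match and keeps group 1 from each hit.

['4', '0']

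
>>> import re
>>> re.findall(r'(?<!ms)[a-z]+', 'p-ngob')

['p', 'ngob']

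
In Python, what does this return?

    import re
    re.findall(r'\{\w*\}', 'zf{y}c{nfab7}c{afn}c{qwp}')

Walking the string: at [2:5] → '{y}'; at [6:13] → '{nfab7}'; at [14:19] → '{afn}'; at [20:25] → '{qwp}'.
With no groups in the pattern, `findall` gives back each whole match — 4 here.

['{y}', '{nfab7}', '{afn}', '{qwp}']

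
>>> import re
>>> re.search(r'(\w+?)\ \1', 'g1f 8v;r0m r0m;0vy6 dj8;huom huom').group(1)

The match spans [7:14] → 'r0m r0m'.
Captured: group 1 = 'r0m'.

'r0m'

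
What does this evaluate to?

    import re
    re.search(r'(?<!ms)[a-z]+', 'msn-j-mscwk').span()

A negative assertion filters positions out without eating any characters.
`re.search` tries every starting position until one works.
The match spans [0:3] → 'msn'.

(0, 3)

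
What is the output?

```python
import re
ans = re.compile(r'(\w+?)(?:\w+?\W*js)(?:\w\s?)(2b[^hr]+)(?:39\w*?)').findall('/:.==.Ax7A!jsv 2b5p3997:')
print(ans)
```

This matches one or more of a word character (lazy) (captured); then one or more of a word character (lazy), then zero or more of a non-word character, then the literal 'js' (non-capturing group); then a word character, then optionally whitespace (non-capturing group); then the literal '2b', then one or more of any character except [hr] (captured); then the literal '39', then zero or more of a word character (lazy) (non-capturing group).
A non-greedy quantifier consumes as few characters as it can — just enough that the remainder of the pattern still matches from where it stops; whatever follows it matches normally.
Matches: at [6:21] match 'Ax7A!jsv 2b5p39', groups = ('A', '2b5p').
With 2 capturing groups, `findall` returns a 2-tuple per match.

[('A', '2b5p')]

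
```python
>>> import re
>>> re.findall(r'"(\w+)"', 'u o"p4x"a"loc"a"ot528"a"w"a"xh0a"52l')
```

['p4x', 'loc', 'ot528', 'w', 'xh0a']

One capturing group, so `findall` returns just the captured substring from each match — 5 in all.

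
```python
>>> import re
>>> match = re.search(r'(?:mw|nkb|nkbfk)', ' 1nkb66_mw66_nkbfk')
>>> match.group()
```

The match spans [2:5] → 'nkb'.

'nkb'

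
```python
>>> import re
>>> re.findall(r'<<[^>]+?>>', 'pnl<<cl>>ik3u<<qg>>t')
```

['<<cl>>', '<<qg>>']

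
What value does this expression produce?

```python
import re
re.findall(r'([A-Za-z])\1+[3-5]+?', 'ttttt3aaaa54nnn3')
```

`\1` is not a pattern — it's the concrete string captured by group 1, re-applied verbatim.
Matches: at [0:6] match 'ttttt3', group 1 = 't'; at [6:11] match 'aaaa5', group 1 = 'a'; at [12:16] match 'nnn3', group 1 = 'n'.
Because there's exactly one group, `findall` drops the full match and keeps group 1 from each hit.

['t', 'a', 'n']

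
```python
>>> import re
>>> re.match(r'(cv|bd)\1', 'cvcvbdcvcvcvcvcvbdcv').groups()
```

A backreference is literal: `\1` must see the identical characters the first group matched.
`re.match` only tries the pattern at the start of the string.
The match spans [0:4] → 'cvcv'.
Captured: group 1 = 'cv'.

('cv',)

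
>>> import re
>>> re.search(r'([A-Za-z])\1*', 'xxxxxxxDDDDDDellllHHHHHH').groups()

After group 1 captures some text, `\1` only succeeds where that same text appears again.
`search` walks the string left to right and returns the first match it finds.
The match spans [0:7] → 'xxxxxxx'.
Captured: group 1 = 'x'.

('x',)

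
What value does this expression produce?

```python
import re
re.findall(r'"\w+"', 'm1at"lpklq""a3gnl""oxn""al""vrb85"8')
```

['"lpklq"', '"a3gnl"', '"oxn"', '"al"', '"vrb85"']

With no groups in the pattern, `findall` gives back each whole match — 5 here.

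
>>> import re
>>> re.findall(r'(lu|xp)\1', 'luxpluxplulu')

['lu']

`\1` is not a pattern — it's the concrete string captured by group 1, re-applied verbatim.
`findall` collects group 1 from the one match (1 total).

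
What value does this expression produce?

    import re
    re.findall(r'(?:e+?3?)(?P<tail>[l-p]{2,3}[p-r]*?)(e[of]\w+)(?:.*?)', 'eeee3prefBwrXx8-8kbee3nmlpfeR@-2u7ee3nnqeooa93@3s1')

This matches one or more of a literal 'e' (lazy), then optionally a literal '3' (non-capturing group); then 2 to 3 of a character in [l-p], then zero or more of a character in [p-r] (lazy) (captured as 'tail'); then the literal 'e', then one of [of], then one or more of a word character (captured); then zero or more of any character (lazy) (non-capturing group).
With 2 capturing groups, `findall` returns a 2-tuple per match.

[('nnq', 'eooa93')]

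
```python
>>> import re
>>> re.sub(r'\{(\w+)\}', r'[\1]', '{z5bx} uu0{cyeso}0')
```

'[z5bx] uu0[cyeso]0'

Matches: at [0:6] → '{z5bx}'; at [10:17] → '{cyeso}'.
The replacement refers to a captured group, so each match is rewritten using its own captured text.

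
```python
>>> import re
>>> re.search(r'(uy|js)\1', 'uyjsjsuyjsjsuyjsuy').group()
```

'jsjs'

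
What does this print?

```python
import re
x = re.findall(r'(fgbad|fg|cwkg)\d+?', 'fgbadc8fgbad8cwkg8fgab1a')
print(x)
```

['fgbad', 'cwkg']

With a single group, `findall` returns only what that group captured — 2 items.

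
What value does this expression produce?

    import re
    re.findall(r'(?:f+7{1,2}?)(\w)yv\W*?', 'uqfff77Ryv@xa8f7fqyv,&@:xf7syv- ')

['R', 's']

Pattern: one or more of a literal 'f', then 1 to 2 of a literal '7' (lazy) (non-capturing group); then a word character (captured); then the literal 'yv', then zero or more of a non-word character (lazy).
Matches: at [2:10] match 'fff77Ryv', group 1 = 'R'; at [25:30] match 'f7syv', group 1 = 's'.
Because there's exactly one group, `findall` drops the full match and keeps group 1 from each hit.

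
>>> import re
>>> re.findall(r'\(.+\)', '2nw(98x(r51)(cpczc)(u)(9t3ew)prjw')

['(98x(r51)(cpczc)(u)(9t3ew)']

No capturing groups, so `findall` returns the 1 full match string.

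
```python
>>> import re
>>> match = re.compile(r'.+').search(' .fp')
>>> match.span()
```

The pattern matches one or more of any character.
`re.search` scans for the first position where the pattern succeeds.
The match spans [0:4] → ' .fp'.

(0, 4)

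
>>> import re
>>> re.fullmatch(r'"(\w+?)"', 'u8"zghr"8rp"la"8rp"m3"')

`re.fullmatch` is like wrapping the pattern in `^…$` (in single-line mode).
Here the string isn't matched end-to-end, so the call returns None.

None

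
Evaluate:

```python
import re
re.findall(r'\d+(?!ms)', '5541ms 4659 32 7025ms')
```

['554', '4659', '32', '702']

The negative lookaround is zero-width — it rules out positions where the adjacent text would match, without consuming anything.
With no groups in the pattern, `findall` gives back each whole match — 4 here.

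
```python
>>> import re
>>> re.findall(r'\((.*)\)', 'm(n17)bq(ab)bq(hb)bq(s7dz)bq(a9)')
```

Scanning left to right: at [1:32] match '(n17)bq(ab)bq(hb)bq(s7dz)bq(a9)', group 1 = 'n17)bq(ab)bq(hb)bq(s7dz)bq(a9'.
Because there's exactly one group, `findall` drops the full match and keeps group 1 from the one hit.

['n17)bq(ab)bq(hb)bq(s7dz)bq(a9']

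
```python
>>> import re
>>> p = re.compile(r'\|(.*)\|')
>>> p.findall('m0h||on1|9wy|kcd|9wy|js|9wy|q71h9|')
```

`findall` collects group 1 from the one match (1 total).

['|on1|9wy|kcd|9wy|js|9wy|q71h9']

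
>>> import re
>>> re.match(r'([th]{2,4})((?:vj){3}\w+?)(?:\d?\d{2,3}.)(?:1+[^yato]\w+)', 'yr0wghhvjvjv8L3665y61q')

The pattern matches 2 to 4 of one of [th] (captured); then the literal 'vj' repeated 3 times, then one or more of a word character (lazy) (captured); then optionally a digit, then 2 to 3 of a digit, then any character (non-capturing group); then one or more of the literal '1', then any character except [yato], then one or more of a word character (non-capturing group).
With `match`, the pattern is implicitly anchored at the beginning.
Here the string doesn't start with a match, so the call returns None.

None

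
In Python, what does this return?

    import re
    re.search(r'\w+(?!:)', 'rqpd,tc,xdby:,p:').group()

Because the assertion is negative and zero-width, positions next to the forbidden text are skipped.
The match spans [0:4] → 'rqpd'.

'rqpd'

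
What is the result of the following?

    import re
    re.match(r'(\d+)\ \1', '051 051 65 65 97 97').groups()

('051',)

A backreference is literal: `\1` must see the identical characters the first group matched.
`re.match` won't scan ahead — the pattern has to work from the very first character.
The match spans [0:7] → '051 051'.
Captured: group 1 = '051'.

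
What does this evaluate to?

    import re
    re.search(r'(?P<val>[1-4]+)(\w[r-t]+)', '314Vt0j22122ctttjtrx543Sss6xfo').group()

'314Vt'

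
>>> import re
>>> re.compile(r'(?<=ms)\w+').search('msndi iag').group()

The positive lookaround only admits positions where the adjacent text matches; those characters stay outside the span.
The match spans [2:5] → 'ndi'.

'ndi'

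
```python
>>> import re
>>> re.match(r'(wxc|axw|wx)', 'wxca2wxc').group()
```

'wxc'

`|` is ordered: at each position the engine commits to the first alternative that works.
`re.match` won't scan ahead — the pattern has to work from the very first character.
The match spans [0:3] → 'wxc'.
Captured: group 1 = 'wxc'.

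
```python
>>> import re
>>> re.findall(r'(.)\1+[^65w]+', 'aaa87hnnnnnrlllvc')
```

['a']

`\1` has to match the exact text group 1 already captured.
Matches: at [0:17] match 'aaa87hnnnnnrlllvc', group 1 = 'a'.
With a single group, `findall` returns only what that group captured — 1 item.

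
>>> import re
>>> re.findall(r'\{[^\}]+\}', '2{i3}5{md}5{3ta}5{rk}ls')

['{i3}', '{md}', '{3ta}', '{rk}']

Walking the string: at [1:5] → '{i3}'; at [6:10] → '{md}'; at [11:16] → '{3ta}'; at [17:21] → '{rk}'.
With no groups in the pattern, `findall` gives back each whole match — 4 here.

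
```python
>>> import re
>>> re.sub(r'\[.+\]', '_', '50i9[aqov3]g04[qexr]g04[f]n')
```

Matches: at [4:26] → '[aqov3]g04[qexr]g04[f]'.
`sub` substitutes '_' at each match site.

'50i9_n'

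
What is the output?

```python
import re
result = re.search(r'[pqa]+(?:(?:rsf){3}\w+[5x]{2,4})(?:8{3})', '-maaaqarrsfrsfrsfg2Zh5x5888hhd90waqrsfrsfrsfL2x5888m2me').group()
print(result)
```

The pattern matches one or more of one of [pqa]; then the literal 'rsf' repeated 3 times, then one or more of a word character, then 2 to 4 of one of [5x] (non-capturing group); then exactly 3 of a literal '8' (non-capturing group).
The match spans [33:51] → 'aqrsfrsfrsfL2x5888'.

aqrsfrsfrsfL2x5888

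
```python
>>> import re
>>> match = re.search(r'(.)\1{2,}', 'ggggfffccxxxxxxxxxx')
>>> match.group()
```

'gggg'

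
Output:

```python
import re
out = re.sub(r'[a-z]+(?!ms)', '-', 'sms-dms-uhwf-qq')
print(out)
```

-------

`(?!…)`/`(?<!…)` only lets a position through if the neighbouring text does NOT match; no characters are consumed.
Matches: at [0:3] → 'sms'; at [4:7] → 'dms'; at [8:12] → 'uhwf'; at [13:15] → 'qq'.
Each match is replaced by '-'.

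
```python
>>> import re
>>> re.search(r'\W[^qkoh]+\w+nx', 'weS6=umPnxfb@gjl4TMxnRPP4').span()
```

(4, 10)

The pattern matches a non-word character, then one or more of any character except [qkoh]; then one or more of a word character, then the literal 'nx'.
`re.search` tries every starting position until one works.
The match spans [4:10] → '=umPnx'.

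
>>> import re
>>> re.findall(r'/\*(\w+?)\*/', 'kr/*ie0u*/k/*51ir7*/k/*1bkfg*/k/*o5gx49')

['ie0u', '51ir7', '1bkfg']

Matches: at [2:10] match '/*ie0u*/', group 1 = 'ie0u'; at [11:20] match '/*51ir7*/', group 1 = '51ir7'; at [21:30] match '/*1bkfg*/', group 1 = '1bkfg'.
Because there's exactly one group, `findall` drops the full match and keeps group 1 from each hit.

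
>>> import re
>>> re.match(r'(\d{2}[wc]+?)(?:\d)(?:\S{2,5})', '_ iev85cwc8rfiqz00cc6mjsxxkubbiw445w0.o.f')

This matches exactly 2 of a digit, then one or more of one of [wc] (lazy) (captured); then a digit (non-capturing group); then 2 to 5 of a non-whitespace character (non-capturing group).
`re.match` won't scan ahead — the pattern has to work from the very first character.
Here position 0 doesn't satisfy it, so the call returns None.

None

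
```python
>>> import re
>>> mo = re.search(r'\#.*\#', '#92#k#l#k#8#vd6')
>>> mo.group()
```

The match spans [0:12] → '#92#k#l#k#8#'.

'#92#k#l#k#8#'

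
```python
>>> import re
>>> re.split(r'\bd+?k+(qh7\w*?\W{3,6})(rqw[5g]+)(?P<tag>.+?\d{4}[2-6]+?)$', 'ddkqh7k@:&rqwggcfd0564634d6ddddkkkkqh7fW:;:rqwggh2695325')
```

['', 'qh7k@:&', 'rqwgg', 'cfd0564634d6ddddkkkkqh7fW:;:rqwggh2695325', '']

Pattern: a word boundary (`\b`, zero-width); then one or more of a literal 'd' (lazy), then one or more of the literal 'k'; then the literal 'qh7', then zero or more of a word character (lazy), then 3 to 6 of a non-word character (captured); then the literal 'rqw', then one or more of one of [5g] (captured); then one or more of any character (lazy), then exactly 4 of a digit, then one or more of a character in [2-6] (lazy) (captured as 'tag'); then anchored at the end.
Matches to split on: at [0:56] → 'ddkqh7k@:&rqwggcfd0564634d6ddddkkkkqh7fW:;:rqwggh2695325'.
`re.split` interleaves the captured-group text with the surrounding fragments.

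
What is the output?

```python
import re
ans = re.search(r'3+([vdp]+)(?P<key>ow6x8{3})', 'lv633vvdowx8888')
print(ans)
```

None

The pattern matches one or more of a literal '3'; then one or more of one of [vdp] (captured); then the literal 'o', then the literal 'w6x', then exactly 3 of a literal '8' (captured as 'key').
Here nothing in the string fits, so the call returns None.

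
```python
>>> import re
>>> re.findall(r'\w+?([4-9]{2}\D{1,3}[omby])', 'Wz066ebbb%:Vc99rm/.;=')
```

['66ebbb', '99rm']

The pattern matches one or more of a word character (lazy); then exactly 2 of a character in [4-9], then 1 to 3 of a non-digit, then one of [omby] (captured).
Walking the string: at [0:9] match 'Wz066ebbb', group 1 = '66ebbb'; at [11:17] match 'Vc99rm', group 1 = '99rm'.
With a single group, `findall` returns only what that group captured — 2 items.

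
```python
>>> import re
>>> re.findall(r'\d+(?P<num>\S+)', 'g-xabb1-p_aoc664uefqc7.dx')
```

['-p_aoc664uefqc7.dx']

The pattern matches one or more of a digit; then one or more of a non-whitespace character (captured as 'num').
Scanning left to right: at [6:25] match '1-p_aoc664uefqc7.dx', group 1 = '-p_aoc664uefqc7.dx'.
One capturing group, so `findall` returns just the captured substring from the one match — 1 in all.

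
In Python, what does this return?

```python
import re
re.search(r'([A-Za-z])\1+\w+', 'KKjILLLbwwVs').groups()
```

The match spans [0:12] → 'KKjILLLbwwVs'.
Captured: group 1 = 'K'.

('K',)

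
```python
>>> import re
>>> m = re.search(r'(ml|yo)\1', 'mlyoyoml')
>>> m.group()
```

'yoyo'

`\1` is not a pattern — it's the concrete string captured by group 1, re-applied verbatim.
The match spans [2:6] → 'yoyo'.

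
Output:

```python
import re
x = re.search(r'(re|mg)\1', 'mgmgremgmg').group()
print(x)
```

mgmg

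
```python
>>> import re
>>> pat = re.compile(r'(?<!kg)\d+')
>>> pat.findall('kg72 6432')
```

['2', '6432']

The negative lookaround is zero-width — it rules out positions where the adjacent text would match, without consuming anything.
Since nothing is captured, `findall` lists the 2 matched substrings directly.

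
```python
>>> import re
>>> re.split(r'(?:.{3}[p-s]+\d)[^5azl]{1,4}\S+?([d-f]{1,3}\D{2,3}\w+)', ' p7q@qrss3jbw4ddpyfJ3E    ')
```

Because the pattern has a capturing group, `split` also inserts each captured text between the pieces.

[' p', 'dpyfJ3E', '    ']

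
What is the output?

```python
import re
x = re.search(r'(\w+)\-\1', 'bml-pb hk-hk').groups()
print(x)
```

('hk',)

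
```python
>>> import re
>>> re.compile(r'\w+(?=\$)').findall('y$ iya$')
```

['y', 'iya']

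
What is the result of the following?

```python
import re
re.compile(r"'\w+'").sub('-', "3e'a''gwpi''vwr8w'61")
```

'3e---61'

Matches: at [2:5] → "'a'"; at [5:11] → "'gwpi'"; at [11:18] → "'vwr8w'".
Each match is replaced by '-'.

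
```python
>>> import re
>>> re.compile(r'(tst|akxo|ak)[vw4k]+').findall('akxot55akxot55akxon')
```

[]

One capturing group, so `findall` returns just the captured substring from each match — 0 in all.
Nothing in the string satisfies the pattern, so the list is empty.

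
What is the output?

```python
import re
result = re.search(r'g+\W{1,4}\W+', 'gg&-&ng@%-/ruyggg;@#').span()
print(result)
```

(0, 5)

This matches one or more of a literal 'g'; then 1 to 4 of a non-word character, then one or more of a non-word character.
`re.search` tries every starting position until one works.
The match spans [0:5] → 'gg&-&'.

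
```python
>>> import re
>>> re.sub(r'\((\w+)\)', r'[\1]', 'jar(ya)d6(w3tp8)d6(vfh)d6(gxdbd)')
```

`\1` in the replacement pulls in group 1's text for each match.

'jar[ya]d6[w3tp8]d6[vfh]d6[gxdbd]'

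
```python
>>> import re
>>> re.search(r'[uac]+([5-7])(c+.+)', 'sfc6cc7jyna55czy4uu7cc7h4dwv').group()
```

'c6cc7jyna55czy4uu7cc7h4dwv'

The match spans [2:28] → 'c6cc7jyna55czy4uu7cc7h4dwv'.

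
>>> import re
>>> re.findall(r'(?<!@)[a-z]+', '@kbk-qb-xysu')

Because the assertion is negative and zero-width, positions next to the forbidden text are skipped.
Scanning left to right: at [2:4] → 'bk'; at [5:7] → 'qb'; at [8:12] → 'xysu'.
No capturing groups, so `findall` returns the 3 full match strings.

['bk', 'qb', 'xysu']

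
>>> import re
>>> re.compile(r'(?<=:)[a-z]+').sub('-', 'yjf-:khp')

The `(?=…)`/`(?<=…)` assertion just peeks at neighbouring text; it doesn't advance the match position.
Each match is replaced by '-'.

'yjf-:-'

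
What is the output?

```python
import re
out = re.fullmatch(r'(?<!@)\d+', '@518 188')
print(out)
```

None

A negative assertion filters positions out without eating any characters.
`re.fullmatch` is like wrapping the pattern in `^…$` (in single-line mode).
Here the string isn't matched end-to-end, so the call returns None.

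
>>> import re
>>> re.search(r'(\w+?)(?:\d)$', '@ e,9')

None

The pattern matches one or more of a word character (lazy) (captured); then a digit (non-capturing group); then anchored at the end.
`re.search` tries every starting position until one works.
Here the pattern never matches, so the call returns None.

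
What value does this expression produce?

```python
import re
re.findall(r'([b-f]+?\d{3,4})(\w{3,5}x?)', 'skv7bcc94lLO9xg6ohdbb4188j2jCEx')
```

[('dbb4188', 'j2jCEx')]

`findall` packs the 2 group values into a tuple for every match.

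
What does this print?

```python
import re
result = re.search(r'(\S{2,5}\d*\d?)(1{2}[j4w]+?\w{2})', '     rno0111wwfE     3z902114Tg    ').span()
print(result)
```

(5, 15)

This matches 2 to 5 of a non-whitespace character, then zero or more of a digit, then optionally a digit (captured); then exactly 2 of a literal '1', then one or more of one of [j4w] (lazy), then exactly 2 of a word character (captured).
A non-greedy quantifier consumes as few characters as it can — just enough that the remainder of the pattern still matches from where it stops; whatever follows it matches normally.
Unlike `match`, `search` isn't anchored — it looks for the pattern anywhere in the string.
The match spans [5:15] → 'rno0111wwf'.
Captured: group 1 = 'rno01', group 2 = '11wwf'.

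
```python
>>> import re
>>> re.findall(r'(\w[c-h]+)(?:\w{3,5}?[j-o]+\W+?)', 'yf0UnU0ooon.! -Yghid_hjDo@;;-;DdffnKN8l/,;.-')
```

['yf', 'id', 'Ddff']

Pattern: a word character, then one or more of a character in [c-h] (captured); then 3 to 5 of a word character (lazy), then one or more of a character in [j-o], then one or more of a non-word character (lazy) (non-capturing group).
Walking the string: at [0:12] match 'yf0UnU0ooon.', group 1 = 'yf'; at [18:26] match 'id_hjDo@', group 1 = 'id'; at [30:40] match 'DdffnKN8l/', group 1 = 'Ddff'.
With a single group, `findall` returns only what that group captured — 3 items.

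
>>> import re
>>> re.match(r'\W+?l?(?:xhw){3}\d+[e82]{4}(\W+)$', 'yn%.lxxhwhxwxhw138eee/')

None

Pattern: one or more of a non-word character (lazy), then optionally a literal 'l'; then the literal 'xhw' repeated 3 times, then one or more of a digit, then exactly 4 of one of [e82]; then one or more of a non-word character (captured); then anchored at the end.
`re.match` only tries the pattern at the start of the string.
Here position 0 doesn't satisfy it, so the call returns None.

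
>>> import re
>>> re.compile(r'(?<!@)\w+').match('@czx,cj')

None

The negative lookaround is zero-width — it rules out positions where the adjacent text would match, without consuming anything.
`re.match` only tries the pattern at the start of the string.
Here the string doesn't start with a match, so the call returns None.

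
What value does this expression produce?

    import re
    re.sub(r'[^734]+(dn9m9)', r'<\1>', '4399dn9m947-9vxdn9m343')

'43<dn9m9>47-9vxdn9m343'

This matches one or more of any character except [734]; then the literal 'dn9', then the literal 'm9' (captured).
Matches: at [2:9] → '99dn9m9'.
The replacement refers to a captured group, so each match is rewritten using its own captured text.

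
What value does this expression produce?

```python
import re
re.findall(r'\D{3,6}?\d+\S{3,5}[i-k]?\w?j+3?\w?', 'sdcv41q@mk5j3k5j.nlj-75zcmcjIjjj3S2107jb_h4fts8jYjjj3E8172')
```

The pattern matches 3 to 6 of a non-digit (lazy), then one or more of a digit, then 3 to 5 of a non-whitespace character; then optionally a character in [i-k], then optionally a word character; then one or more of the literal 'j', then optionally a literal '3', then optionally a word character.
Walking the string: at [0:14] → 'sdcv41q@mk5j3k'; at [15:34] → 'j.nlj-75zcmcjIjjj3S'; at [38:54] → 'jb_h4fts8jYjjj3E'.
Since nothing is captured, `findall` lists the 3 matched substrings directly.

['sdcv41q@mk5j3k', 'j.nlj-75zcmcjIjjj3S', 'jb_h4fts8jYjjj3E']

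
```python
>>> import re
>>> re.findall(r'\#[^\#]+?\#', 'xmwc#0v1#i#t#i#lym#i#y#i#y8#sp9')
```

['#0v1#', '#t#', '#lym#', '#y#', '#y8#']

Since nothing is captured, `findall` lists the 5 matched substrings directly.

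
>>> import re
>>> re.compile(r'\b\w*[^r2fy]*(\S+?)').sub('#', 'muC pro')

This matches a word boundary (`\b`, zero-width); then zero or more of a word character, then zero or more of any character except [r2fy]; then one or more of a non-whitespace character (lazy) (captured).
A non-greedy quantifier consumes as few characters as it can — just enough that the remainder of the pattern still matches from where it stops; whatever follows it matches normally.
Matches: at [0:6] → 'muC pr'.
Each match is replaced by '#'.

'#o'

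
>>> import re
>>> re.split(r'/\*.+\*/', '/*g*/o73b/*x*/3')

Matches to split on: at [0:14] → '/*g*/o73b/*x*/'.
The string is cut at each match, leaving 2 pieces.

['', '3']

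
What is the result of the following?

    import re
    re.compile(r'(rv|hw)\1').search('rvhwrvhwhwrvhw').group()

A backreference is literal: `\1` must see the identical characters the first group matched.
`search` walks the string left to right and returns the first match it finds.
The match spans [6:10] → 'hwhw'.
Captured: group 1 = 'hw'.

'hwhw'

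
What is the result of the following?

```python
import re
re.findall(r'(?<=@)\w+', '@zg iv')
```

['zg']

Because the assertion is zero-width, the text it checks is not consumed and won't appear in the result.
Scanning left to right: at [1:3] → 'zg'.
With no groups in the pattern, `findall` gives back each whole match — 1 here.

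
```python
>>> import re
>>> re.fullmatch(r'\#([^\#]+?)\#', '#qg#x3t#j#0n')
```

None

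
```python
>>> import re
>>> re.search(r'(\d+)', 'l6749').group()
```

'6749'

This matches one or more of a digit (captured).
`re.search` tries every starting position until one works.
The match spans [1:5] → '6749'.
Captured: group 1 = '6749'.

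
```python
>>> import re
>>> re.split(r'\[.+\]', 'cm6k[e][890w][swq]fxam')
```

['cm6k', 'fxam']

The string is cut at each match, leaving 2 pieces.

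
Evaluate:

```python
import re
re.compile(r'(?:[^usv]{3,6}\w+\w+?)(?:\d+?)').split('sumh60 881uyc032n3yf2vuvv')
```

The pattern matches 3 to 6 of any character except [usv], then one or more of a word character, then one or more of a word character (lazy) (non-capturing group); then one or more of a digit (lazy) (non-capturing group).
Matches to split on: at [2:21] → 'mh60 881uyc032n3yf2'.
Splitting on the pattern gives 2 pieces.

['su', 'vuvv']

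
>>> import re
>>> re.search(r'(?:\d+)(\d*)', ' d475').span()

(2, 5)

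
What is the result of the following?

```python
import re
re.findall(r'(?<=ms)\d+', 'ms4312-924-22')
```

['4312']

The `(?=…)`/`(?<=…)` assertion just peeks at neighbouring text; it doesn't advance the match position.
`findall` yields the raw match text (1 of them) because the pattern has no groups.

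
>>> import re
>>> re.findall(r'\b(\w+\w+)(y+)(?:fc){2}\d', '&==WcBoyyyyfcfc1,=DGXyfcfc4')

[('WcBoyyy', 'y'), ('DGX', 'y')]

This matches a word boundary (`\b`, zero-width); then one or more of a word character, then one or more of a word character (captured); then one or more of a literal 'y' (captured); then the literal 'fc' repeated 2 times, then a digit.
Walking the string: at [3:16] match 'WcBoyyyyfcfc1', groups = ('WcBoyyy', 'y'); at [18:27] match 'DGXyfcfc4', groups = ('DGX', 'y').
2 groups means each result is a tuple of 2 captured strings — 2 here.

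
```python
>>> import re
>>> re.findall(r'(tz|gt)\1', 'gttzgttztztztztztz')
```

After group 1 captures some text, `\1` only succeeds where that same text appears again.
Because there's exactly one group, `findall` drops the full match and keeps group 1 from each hit.

['tz', 'tz', 'tz']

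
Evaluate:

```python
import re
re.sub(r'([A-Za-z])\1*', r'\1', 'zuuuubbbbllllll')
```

'zubl'

The backreference `\1` re-matches whatever the first group consumed, character for character.
`\1` in the replacement pulls in group 1's text for each match.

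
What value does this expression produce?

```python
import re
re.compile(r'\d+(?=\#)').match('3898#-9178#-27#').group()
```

`re.match` won't scan ahead — the pattern has to work from the very first character.
The match spans [0:4] → '3898'.

'3898'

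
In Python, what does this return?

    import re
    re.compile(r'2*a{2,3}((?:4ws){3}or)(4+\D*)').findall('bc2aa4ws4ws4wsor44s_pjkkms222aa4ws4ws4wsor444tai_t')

The pattern matches zero or more of the literal '2', then 2 to 3 of the literal 'a'; then the literal '4ws' repeated 3 times, then the literal 'or' (captured); then one or more of the literal '4', then zero or more of a non-digit (captured).
Scanning left to right: at [2:26] match '2aa4ws4ws4wsor44s_pjkkms', groups = ('4ws4ws4wsor', '44s_pjkkms'); at [26:50] match '222aa4ws4ws4wsor444tai_t', groups = ('4ws4ws4wsor', '444tai_t').
Multiple groups make `findall` return tuples — one 2-tuple for each match.

[('4ws4ws4wsor', '44s_pjkkms'), ('4ws4ws4wsor', '444tai_t')]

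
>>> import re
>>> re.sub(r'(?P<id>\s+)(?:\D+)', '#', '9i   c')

Pattern: one or more of whitespace (captured as 'id'); then one or more of a non-digit (non-capturing group).
Matches: at [2:6] → '   c'.
Each match is replaced by '#'.

'9i#'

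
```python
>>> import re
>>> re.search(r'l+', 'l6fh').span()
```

(0, 1)

The match spans [0:1] → 'l'.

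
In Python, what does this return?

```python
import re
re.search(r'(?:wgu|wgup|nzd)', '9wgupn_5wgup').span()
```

(1, 4)

Alternation tries branches left to right and keeps the first one that lets the overall match succeed at that position.
Unlike `match`, `search` isn't anchored — it looks for the pattern anywhere in the string.
The match spans [1:4] → 'wgu'.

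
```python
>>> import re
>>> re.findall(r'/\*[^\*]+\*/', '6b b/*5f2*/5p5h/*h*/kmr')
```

['/*5f2*/', '/*h*/']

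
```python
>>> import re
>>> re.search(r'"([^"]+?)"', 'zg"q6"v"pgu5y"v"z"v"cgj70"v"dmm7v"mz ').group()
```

'"q6"'

`re.search` scans for the first position where the pattern succeeds.
The match spans [2:6] → '"q6"'.
Captured: group 1 = 'q6'.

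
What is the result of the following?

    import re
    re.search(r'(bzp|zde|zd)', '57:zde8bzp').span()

Alternation isn't longest-match — the leftmost alternative that fits at this position is chosen.
`re.search` scans for the first position where the pattern succeeds.
The match spans [3:6] → 'zde'.
Captured: group 1 = 'zde'.

(3, 6)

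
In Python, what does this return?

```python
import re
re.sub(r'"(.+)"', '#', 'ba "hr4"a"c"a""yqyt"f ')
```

Each match is replaced by '#'.

'ba #f '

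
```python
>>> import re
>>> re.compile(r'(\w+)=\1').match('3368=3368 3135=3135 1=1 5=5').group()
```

A backreference is literal: `\1` must see the identical characters the first group matched.
`match` is anchored at position 0; if the pattern doesn't fit there, it returns None.
The match spans [0:9] → '3368=3368'.
Captured: group 1 = '3368'.

'3368=3368'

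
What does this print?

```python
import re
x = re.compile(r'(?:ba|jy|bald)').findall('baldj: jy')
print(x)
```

['ba', 'jy']

`|` is ordered: at each position the engine commits to the first alternative that works.
Walking the string: at [0:2] → 'ba'; at [7:9] → 'jy'.
Since nothing is captured, `findall` lists the 2 matched substrings directly.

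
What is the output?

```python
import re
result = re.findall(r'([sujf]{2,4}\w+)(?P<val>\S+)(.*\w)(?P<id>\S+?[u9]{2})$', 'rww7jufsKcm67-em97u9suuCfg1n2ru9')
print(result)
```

Pattern: 2 to 4 of one of [sujf], then one or more of a word character (captured); then one or more of a non-whitespace character (captured as 'val'); then zero or more of any character, then a word character (captured); then one or more of a non-whitespace character (lazy), then exactly 2 of one of [u9] (captured as 'id'); then anchored at the end.
Scanning left to right: at [4:32] match 'jufsKcm67-em97u9suuCfg1n2ru9', groups = ('jufsKcm67', '-em97u9suuCfg1n', '2', 'ru9').
`findall` packs the 4 group values into a tuple for every match.

[('jufsKcm67', '-em97u9suuCfg1n', '2', 'ru9')]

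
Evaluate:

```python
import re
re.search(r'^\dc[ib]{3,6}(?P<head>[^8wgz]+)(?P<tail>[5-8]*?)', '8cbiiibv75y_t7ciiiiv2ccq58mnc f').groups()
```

The pattern matches anchored at the start of the string; then a digit, then a literal 'c', then 3 to 6 of one of [ib]; then one or more of any character except [8wgz] (captured as 'head'); then zero or more of a character in [5-8] (lazy) (captured as 'tail').
`search` walks the string left to right and returns the first match it finds.
The match spans [0:25] → '8cbiiibv75y_t7ciiiiv2ccq5'.
Captured: group 1 = 'v75y_t7ciiiiv2ccq5', group 2 = ''.

('v75y_t7ciiiiv2ccq5', '')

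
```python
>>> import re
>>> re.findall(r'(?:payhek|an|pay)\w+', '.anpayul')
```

['anpayul']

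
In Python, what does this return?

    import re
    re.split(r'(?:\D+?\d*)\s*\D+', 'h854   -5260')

['', '5260']

Pattern: one or more of a non-digit (lazy), then zero or more of a digit (non-capturing group); then zero or more of whitespace, then one or more of a non-digit.
`split` removes every match and returns the 2 fragments in between.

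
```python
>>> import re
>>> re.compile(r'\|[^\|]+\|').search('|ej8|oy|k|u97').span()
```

`re.search` scans for the first position where the pattern succeeds.
The match spans [0:5] → '|ej8|'.

(0, 5)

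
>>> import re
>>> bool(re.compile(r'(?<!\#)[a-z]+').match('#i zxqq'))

False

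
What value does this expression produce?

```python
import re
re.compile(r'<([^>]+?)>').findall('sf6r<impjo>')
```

Scanning left to right: at [4:11] match '<impjo>', group 1 = 'impjo'.
Because there's exactly one group, `findall` drops the full match and keeps group 1 from the one hit.

['impjo']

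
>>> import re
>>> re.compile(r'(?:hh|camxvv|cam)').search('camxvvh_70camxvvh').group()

'camxvv'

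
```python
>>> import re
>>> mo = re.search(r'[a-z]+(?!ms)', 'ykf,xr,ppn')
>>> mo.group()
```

`(?!…)`/`(?<!…)` only lets a position through if the neighbouring text does NOT match; no characters are consumed.
`search` walks the string left to right and returns the first match it finds.
The match spans [0:3] → 'ykf'.

'ykf'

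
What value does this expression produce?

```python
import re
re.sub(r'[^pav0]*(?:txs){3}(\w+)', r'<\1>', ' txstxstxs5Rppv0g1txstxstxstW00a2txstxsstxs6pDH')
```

'<5Rppv0g1txstxstxstW00a2txstxsstxs6pDH>'

The pattern matches zero or more of any character except [pav0], then the literal 'txs' repeated 3 times; then one or more of a word character (captured).
Matches: at [0:47] → ' txstxstxs5Rppv0g1txstxstxstW00a2txstxsstxs6pDH'.
Each match is replaced using the text its own group 1 captured.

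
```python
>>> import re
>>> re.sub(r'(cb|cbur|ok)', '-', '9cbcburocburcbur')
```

'9--uro-ur-ur'

Alternation tries branches left to right and keeps the first one that lets the overall match succeed at that position.
Every occurrence is swapped for '-'.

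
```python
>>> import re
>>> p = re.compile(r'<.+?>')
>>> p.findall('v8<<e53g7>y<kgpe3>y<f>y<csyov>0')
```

['<<e53g7>', '<kgpe3>', '<f>', '<csyov>']

Lazy quantifiers expand one character at a time until the remainder of the pattern can match.
Walking the string: at [2:10] → '<<e53g7>'; at [11:18] → '<kgpe3>'; at [19:22] → '<f>'; at [23:30] → '<csyov>'.
With no groups in the pattern, `findall` gives back each whole match — 4 here.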